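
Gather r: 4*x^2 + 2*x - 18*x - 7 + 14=4*x^2 - 16*x + 7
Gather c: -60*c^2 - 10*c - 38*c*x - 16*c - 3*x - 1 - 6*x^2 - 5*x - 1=-60*c^2 + c*(-38*x - 26) - 6*x^2 - 8*x - 2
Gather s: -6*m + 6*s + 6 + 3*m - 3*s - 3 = -3*m + 3*s + 3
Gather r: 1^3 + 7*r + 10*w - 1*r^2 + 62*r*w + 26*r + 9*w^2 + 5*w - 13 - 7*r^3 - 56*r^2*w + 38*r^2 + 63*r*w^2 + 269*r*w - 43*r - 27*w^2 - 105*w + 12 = -7*r^3 + r^2*(37 - 56*w) + r*(63*w^2 + 331*w - 10) - 18*w^2 - 90*w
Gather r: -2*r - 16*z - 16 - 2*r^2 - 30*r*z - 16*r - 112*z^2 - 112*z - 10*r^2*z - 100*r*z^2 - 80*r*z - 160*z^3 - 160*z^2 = r^2*(-10*z - 2) + r*(-100*z^2 - 110*z - 18) - 160*z^3 - 272*z^2 - 128*z - 16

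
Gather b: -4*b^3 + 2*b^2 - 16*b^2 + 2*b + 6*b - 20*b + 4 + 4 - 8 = -4*b^3 - 14*b^2 - 12*b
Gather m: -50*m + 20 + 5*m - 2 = 18 - 45*m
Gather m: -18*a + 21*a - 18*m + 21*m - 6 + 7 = 3*a + 3*m + 1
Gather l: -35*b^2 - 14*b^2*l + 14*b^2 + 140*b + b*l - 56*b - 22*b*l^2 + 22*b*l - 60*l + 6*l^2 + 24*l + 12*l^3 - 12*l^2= -21*b^2 + 84*b + 12*l^3 + l^2*(-22*b - 6) + l*(-14*b^2 + 23*b - 36)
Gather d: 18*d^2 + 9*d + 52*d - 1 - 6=18*d^2 + 61*d - 7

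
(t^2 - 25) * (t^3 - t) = t^5 - 26*t^3 + 25*t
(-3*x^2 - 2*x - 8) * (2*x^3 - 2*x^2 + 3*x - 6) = -6*x^5 + 2*x^4 - 21*x^3 + 28*x^2 - 12*x + 48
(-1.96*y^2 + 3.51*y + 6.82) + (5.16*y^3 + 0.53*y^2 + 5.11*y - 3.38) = 5.16*y^3 - 1.43*y^2 + 8.62*y + 3.44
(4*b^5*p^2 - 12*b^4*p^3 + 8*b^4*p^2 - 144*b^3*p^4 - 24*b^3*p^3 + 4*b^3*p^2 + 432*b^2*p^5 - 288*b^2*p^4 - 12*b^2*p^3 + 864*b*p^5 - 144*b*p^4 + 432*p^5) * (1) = 4*b^5*p^2 - 12*b^4*p^3 + 8*b^4*p^2 - 144*b^3*p^4 - 24*b^3*p^3 + 4*b^3*p^2 + 432*b^2*p^5 - 288*b^2*p^4 - 12*b^2*p^3 + 864*b*p^5 - 144*b*p^4 + 432*p^5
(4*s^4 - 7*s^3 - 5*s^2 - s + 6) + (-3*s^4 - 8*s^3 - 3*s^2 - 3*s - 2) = s^4 - 15*s^3 - 8*s^2 - 4*s + 4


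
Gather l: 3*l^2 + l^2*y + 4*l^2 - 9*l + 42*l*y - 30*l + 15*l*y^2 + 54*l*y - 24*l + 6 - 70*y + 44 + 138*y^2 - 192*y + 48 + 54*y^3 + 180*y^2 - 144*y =l^2*(y + 7) + l*(15*y^2 + 96*y - 63) + 54*y^3 + 318*y^2 - 406*y + 98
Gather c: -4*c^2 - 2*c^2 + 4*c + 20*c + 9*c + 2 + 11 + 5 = -6*c^2 + 33*c + 18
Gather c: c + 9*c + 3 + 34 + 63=10*c + 100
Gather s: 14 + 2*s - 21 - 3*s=-s - 7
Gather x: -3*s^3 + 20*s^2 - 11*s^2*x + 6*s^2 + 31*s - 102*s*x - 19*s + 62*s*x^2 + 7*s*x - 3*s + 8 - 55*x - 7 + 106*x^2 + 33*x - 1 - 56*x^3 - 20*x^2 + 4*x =-3*s^3 + 26*s^2 + 9*s - 56*x^3 + x^2*(62*s + 86) + x*(-11*s^2 - 95*s - 18)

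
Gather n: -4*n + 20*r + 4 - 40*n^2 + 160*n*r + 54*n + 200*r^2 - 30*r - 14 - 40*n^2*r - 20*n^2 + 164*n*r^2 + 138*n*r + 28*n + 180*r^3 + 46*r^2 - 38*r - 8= n^2*(-40*r - 60) + n*(164*r^2 + 298*r + 78) + 180*r^3 + 246*r^2 - 48*r - 18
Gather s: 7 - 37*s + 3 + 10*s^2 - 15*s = 10*s^2 - 52*s + 10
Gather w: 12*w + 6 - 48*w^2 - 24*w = -48*w^2 - 12*w + 6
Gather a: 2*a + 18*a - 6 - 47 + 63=20*a + 10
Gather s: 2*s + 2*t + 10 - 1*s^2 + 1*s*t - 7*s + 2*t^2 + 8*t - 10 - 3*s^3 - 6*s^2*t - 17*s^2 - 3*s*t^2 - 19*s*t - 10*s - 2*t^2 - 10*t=-3*s^3 + s^2*(-6*t - 18) + s*(-3*t^2 - 18*t - 15)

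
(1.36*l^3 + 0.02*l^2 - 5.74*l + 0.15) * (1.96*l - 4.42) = 2.6656*l^4 - 5.972*l^3 - 11.3388*l^2 + 25.6648*l - 0.663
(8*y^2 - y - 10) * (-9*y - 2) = -72*y^3 - 7*y^2 + 92*y + 20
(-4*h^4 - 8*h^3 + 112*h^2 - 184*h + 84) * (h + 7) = -4*h^5 - 36*h^4 + 56*h^3 + 600*h^2 - 1204*h + 588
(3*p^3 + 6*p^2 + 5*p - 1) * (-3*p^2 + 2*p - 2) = -9*p^5 - 12*p^4 - 9*p^3 + p^2 - 12*p + 2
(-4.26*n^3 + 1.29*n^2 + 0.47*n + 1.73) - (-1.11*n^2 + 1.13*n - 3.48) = -4.26*n^3 + 2.4*n^2 - 0.66*n + 5.21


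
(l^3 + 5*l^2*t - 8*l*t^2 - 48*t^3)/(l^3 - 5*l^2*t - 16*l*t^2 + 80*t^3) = (l^2 + l*t - 12*t^2)/(l^2 - 9*l*t + 20*t^2)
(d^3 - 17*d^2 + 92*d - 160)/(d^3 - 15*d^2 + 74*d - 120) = (d - 8)/(d - 6)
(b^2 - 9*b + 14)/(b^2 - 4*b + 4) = (b - 7)/(b - 2)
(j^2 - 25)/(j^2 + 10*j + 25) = (j - 5)/(j + 5)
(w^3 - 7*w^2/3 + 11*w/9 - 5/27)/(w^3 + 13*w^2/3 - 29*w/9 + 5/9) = (w - 5/3)/(w + 5)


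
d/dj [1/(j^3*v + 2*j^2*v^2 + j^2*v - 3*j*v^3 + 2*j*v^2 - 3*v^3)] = (-3*j^2 - 4*j*v - 2*j + 3*v^2 - 2*v)/(v*(j^3 + 2*j^2*v + j^2 - 3*j*v^2 + 2*j*v - 3*v^2)^2)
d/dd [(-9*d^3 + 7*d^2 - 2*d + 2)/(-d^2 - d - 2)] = 3*(3*d^4 + 6*d^3 + 15*d^2 - 8*d + 2)/(d^4 + 2*d^3 + 5*d^2 + 4*d + 4)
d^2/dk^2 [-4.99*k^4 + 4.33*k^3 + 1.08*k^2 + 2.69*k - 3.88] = -59.88*k^2 + 25.98*k + 2.16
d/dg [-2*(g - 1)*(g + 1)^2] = 2*(1 - 3*g)*(g + 1)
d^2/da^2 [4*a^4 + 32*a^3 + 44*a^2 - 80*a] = 48*a^2 + 192*a + 88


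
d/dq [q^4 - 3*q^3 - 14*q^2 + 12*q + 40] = 4*q^3 - 9*q^2 - 28*q + 12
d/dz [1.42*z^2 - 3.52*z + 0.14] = 2.84*z - 3.52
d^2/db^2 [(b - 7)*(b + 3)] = 2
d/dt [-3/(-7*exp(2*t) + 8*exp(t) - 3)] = (24 - 42*exp(t))*exp(t)/(7*exp(2*t) - 8*exp(t) + 3)^2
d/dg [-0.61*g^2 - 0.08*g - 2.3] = -1.22*g - 0.08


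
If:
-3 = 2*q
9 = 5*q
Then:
No Solution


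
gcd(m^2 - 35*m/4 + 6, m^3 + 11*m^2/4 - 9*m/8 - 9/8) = m - 3/4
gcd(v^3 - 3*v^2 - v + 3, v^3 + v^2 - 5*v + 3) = v - 1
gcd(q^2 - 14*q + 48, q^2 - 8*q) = q - 8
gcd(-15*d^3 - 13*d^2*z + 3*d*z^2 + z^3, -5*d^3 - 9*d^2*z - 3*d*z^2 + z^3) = d + z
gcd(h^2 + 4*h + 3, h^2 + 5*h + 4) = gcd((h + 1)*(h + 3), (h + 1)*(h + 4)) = h + 1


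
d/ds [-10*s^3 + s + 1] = 1 - 30*s^2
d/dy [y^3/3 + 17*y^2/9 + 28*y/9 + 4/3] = y^2 + 34*y/9 + 28/9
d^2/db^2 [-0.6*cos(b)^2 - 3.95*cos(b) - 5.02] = 3.95*cos(b) + 1.2*cos(2*b)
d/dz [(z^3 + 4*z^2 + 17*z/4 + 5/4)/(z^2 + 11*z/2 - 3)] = (8*z^4 + 88*z^3 + 70*z^2 - 212*z - 157)/(2*(4*z^4 + 44*z^3 + 97*z^2 - 132*z + 36))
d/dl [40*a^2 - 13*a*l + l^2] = -13*a + 2*l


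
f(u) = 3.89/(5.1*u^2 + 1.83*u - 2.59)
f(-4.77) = 0.04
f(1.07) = 0.75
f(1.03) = 0.83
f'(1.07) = -1.83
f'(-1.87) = 0.48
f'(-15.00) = 0.00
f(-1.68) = 0.45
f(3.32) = 0.07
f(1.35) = 0.42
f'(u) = 3.89*(-10.2*u - 1.83)/(5.1*u^2 + 1.83*u - 2.59)^2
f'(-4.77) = 0.02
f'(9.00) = -0.00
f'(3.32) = -0.04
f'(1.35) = -0.72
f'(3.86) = -0.02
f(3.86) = 0.05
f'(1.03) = -2.17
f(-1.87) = 0.33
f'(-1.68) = 0.78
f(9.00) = 0.01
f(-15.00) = 0.00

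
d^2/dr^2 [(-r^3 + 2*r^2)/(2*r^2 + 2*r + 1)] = 2*(-10*r^3 - 18*r^2 - 3*r + 2)/(8*r^6 + 24*r^5 + 36*r^4 + 32*r^3 + 18*r^2 + 6*r + 1)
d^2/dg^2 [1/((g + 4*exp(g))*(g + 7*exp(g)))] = (-7*(g + 4*exp(g))^2*(g + 7*exp(g))*exp(g) + 2*(g + 4*exp(g))^2*(7*exp(g) + 1)^2 - 4*(g + 4*exp(g))*(g + 7*exp(g))^2*exp(g) + 2*(g + 4*exp(g))*(g + 7*exp(g))*(4*exp(g) + 1)*(7*exp(g) + 1) + 2*(g + 7*exp(g))^2*(4*exp(g) + 1)^2)/((g + 4*exp(g))^3*(g + 7*exp(g))^3)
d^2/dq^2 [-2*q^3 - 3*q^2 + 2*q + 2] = -12*q - 6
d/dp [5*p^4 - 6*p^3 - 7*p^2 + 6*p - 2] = 20*p^3 - 18*p^2 - 14*p + 6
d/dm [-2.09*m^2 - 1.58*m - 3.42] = -4.18*m - 1.58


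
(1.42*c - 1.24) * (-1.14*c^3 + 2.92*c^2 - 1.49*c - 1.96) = -1.6188*c^4 + 5.56*c^3 - 5.7366*c^2 - 0.9356*c + 2.4304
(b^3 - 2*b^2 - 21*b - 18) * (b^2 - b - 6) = b^5 - 3*b^4 - 25*b^3 + 15*b^2 + 144*b + 108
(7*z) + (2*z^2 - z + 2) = 2*z^2 + 6*z + 2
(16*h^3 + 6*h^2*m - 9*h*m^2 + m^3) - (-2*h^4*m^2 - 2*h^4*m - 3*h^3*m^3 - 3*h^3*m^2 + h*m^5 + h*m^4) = 2*h^4*m^2 + 2*h^4*m + 3*h^3*m^3 + 3*h^3*m^2 + 16*h^3 + 6*h^2*m - h*m^5 - h*m^4 - 9*h*m^2 + m^3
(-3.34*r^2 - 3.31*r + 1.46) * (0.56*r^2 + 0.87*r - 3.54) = -1.8704*r^4 - 4.7594*r^3 + 9.7615*r^2 + 12.9876*r - 5.1684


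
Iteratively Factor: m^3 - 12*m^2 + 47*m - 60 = (m - 4)*(m^2 - 8*m + 15) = (m - 5)*(m - 4)*(m - 3)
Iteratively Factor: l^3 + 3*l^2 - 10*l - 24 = (l + 4)*(l^2 - l - 6) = (l - 3)*(l + 4)*(l + 2)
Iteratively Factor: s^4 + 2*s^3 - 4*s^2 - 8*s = (s)*(s^3 + 2*s^2 - 4*s - 8) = s*(s - 2)*(s^2 + 4*s + 4) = s*(s - 2)*(s + 2)*(s + 2)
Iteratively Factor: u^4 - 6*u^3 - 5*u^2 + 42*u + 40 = (u + 2)*(u^3 - 8*u^2 + 11*u + 20) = (u - 4)*(u + 2)*(u^2 - 4*u - 5) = (u - 5)*(u - 4)*(u + 2)*(u + 1)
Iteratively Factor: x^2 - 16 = (x + 4)*(x - 4)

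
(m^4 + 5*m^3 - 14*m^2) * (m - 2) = m^5 + 3*m^4 - 24*m^3 + 28*m^2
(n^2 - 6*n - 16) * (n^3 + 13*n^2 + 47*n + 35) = n^5 + 7*n^4 - 47*n^3 - 455*n^2 - 962*n - 560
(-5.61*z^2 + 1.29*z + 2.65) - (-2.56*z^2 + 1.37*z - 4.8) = -3.05*z^2 - 0.0800000000000001*z + 7.45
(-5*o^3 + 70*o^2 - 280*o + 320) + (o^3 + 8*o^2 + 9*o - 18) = -4*o^3 + 78*o^2 - 271*o + 302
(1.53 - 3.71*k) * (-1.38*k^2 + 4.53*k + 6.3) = 5.1198*k^3 - 18.9177*k^2 - 16.4421*k + 9.639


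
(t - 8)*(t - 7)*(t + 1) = t^3 - 14*t^2 + 41*t + 56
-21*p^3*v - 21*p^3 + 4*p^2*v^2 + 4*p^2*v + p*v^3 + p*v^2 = (-3*p + v)*(7*p + v)*(p*v + p)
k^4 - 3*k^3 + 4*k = k*(k - 2)^2*(k + 1)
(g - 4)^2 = g^2 - 8*g + 16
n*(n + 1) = n^2 + n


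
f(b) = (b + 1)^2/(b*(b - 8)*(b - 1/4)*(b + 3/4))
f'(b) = (2*b + 2)/(b*(b - 8)*(b - 1/4)*(b + 3/4)) - (b + 1)^2/(b*(b - 8)*(b - 1/4)*(b + 3/4)^2) - (b + 1)^2/(b*(b - 8)*(b - 1/4)^2*(b + 3/4)) - (b + 1)^2/(b*(b - 8)^2*(b - 1/4)*(b + 3/4)) - (b + 1)^2/(b^2*(b - 8)*(b - 1/4)*(b + 3/4))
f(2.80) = -0.11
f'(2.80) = 0.03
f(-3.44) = 0.02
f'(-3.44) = 0.00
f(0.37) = -4.95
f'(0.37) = 51.14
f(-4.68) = 0.01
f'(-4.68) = 0.00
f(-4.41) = 0.01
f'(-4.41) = 0.00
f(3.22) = -0.10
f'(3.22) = 0.02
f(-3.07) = 0.02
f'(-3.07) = 0.00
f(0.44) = -2.76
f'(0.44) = 18.90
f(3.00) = -0.10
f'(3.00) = 0.03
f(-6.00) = 0.01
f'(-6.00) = 0.00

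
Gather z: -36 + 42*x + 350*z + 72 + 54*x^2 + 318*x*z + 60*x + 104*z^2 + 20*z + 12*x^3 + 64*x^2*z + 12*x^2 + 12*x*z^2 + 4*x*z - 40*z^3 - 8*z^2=12*x^3 + 66*x^2 + 102*x - 40*z^3 + z^2*(12*x + 96) + z*(64*x^2 + 322*x + 370) + 36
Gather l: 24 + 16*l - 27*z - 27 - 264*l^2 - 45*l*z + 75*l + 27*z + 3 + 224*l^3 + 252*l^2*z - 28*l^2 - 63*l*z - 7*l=224*l^3 + l^2*(252*z - 292) + l*(84 - 108*z)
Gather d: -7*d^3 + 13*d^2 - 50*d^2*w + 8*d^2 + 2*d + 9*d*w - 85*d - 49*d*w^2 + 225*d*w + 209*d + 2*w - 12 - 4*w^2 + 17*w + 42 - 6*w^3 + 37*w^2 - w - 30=-7*d^3 + d^2*(21 - 50*w) + d*(-49*w^2 + 234*w + 126) - 6*w^3 + 33*w^2 + 18*w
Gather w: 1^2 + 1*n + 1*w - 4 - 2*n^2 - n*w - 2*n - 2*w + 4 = -2*n^2 - n + w*(-n - 1) + 1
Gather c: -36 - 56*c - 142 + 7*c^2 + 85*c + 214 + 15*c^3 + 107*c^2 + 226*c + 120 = 15*c^3 + 114*c^2 + 255*c + 156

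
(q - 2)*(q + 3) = q^2 + q - 6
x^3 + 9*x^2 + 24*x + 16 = (x + 1)*(x + 4)^2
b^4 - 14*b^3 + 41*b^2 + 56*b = b*(b - 8)*(b - 7)*(b + 1)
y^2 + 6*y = y*(y + 6)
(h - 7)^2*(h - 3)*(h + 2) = h^4 - 15*h^3 + 57*h^2 + 35*h - 294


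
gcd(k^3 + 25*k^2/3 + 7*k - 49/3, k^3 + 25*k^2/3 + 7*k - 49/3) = k^3 + 25*k^2/3 + 7*k - 49/3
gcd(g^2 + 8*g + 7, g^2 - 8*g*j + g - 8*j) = g + 1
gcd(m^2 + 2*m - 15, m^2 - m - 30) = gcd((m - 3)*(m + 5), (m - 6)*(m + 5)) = m + 5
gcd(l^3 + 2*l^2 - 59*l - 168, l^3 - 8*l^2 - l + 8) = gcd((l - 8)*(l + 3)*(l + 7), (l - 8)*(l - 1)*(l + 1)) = l - 8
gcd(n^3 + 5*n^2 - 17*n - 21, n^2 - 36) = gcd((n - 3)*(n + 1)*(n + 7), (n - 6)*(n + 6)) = 1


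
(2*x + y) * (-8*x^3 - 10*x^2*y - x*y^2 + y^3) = -16*x^4 - 28*x^3*y - 12*x^2*y^2 + x*y^3 + y^4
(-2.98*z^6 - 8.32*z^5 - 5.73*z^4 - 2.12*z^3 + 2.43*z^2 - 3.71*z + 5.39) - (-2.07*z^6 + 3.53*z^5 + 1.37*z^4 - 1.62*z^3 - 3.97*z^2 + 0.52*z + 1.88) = -0.91*z^6 - 11.85*z^5 - 7.1*z^4 - 0.5*z^3 + 6.4*z^2 - 4.23*z + 3.51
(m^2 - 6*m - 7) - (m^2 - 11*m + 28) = 5*m - 35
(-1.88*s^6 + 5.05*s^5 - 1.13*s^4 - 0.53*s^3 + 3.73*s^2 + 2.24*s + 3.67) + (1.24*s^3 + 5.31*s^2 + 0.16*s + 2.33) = -1.88*s^6 + 5.05*s^5 - 1.13*s^4 + 0.71*s^3 + 9.04*s^2 + 2.4*s + 6.0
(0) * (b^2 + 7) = 0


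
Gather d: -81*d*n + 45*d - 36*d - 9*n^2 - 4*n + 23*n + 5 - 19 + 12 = d*(9 - 81*n) - 9*n^2 + 19*n - 2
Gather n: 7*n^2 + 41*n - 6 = 7*n^2 + 41*n - 6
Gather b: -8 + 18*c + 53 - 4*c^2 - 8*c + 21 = -4*c^2 + 10*c + 66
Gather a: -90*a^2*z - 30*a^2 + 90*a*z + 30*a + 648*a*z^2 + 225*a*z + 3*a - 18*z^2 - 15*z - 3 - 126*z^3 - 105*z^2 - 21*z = a^2*(-90*z - 30) + a*(648*z^2 + 315*z + 33) - 126*z^3 - 123*z^2 - 36*z - 3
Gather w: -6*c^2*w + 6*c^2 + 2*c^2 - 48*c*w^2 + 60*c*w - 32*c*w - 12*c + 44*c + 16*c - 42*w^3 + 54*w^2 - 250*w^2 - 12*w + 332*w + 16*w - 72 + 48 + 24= 8*c^2 + 48*c - 42*w^3 + w^2*(-48*c - 196) + w*(-6*c^2 + 28*c + 336)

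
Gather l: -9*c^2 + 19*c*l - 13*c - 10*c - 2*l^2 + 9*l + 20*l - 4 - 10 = -9*c^2 - 23*c - 2*l^2 + l*(19*c + 29) - 14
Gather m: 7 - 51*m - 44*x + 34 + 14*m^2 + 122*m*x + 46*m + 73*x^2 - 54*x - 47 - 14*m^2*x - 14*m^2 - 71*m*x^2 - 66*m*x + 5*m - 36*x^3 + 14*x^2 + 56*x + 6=-14*m^2*x + m*(-71*x^2 + 56*x) - 36*x^3 + 87*x^2 - 42*x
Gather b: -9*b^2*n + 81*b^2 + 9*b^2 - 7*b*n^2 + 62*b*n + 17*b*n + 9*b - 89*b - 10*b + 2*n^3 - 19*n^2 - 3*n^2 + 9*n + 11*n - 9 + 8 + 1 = b^2*(90 - 9*n) + b*(-7*n^2 + 79*n - 90) + 2*n^3 - 22*n^2 + 20*n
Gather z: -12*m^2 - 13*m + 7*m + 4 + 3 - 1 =-12*m^2 - 6*m + 6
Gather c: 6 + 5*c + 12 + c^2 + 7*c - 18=c^2 + 12*c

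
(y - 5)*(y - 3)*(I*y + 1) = I*y^3 + y^2 - 8*I*y^2 - 8*y + 15*I*y + 15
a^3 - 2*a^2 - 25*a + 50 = (a - 5)*(a - 2)*(a + 5)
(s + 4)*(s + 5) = s^2 + 9*s + 20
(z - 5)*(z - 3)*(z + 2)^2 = z^4 - 4*z^3 - 13*z^2 + 28*z + 60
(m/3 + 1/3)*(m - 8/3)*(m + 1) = m^3/3 - 2*m^2/9 - 13*m/9 - 8/9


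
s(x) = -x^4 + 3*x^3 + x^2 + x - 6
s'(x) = -4*x^3 + 9*x^2 + 2*x + 1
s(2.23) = 9.74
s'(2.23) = 5.86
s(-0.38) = -6.42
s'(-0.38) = 1.76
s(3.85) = -35.83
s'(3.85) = -86.16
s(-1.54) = -21.75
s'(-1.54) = 33.87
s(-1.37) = -16.73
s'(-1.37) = 25.44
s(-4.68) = -776.00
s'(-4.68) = 598.77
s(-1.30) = -15.06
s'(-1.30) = 22.40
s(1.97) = 7.73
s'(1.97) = 9.29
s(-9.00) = -8682.00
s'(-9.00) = 3628.00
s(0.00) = -6.00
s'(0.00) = 1.00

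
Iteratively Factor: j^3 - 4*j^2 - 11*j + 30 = (j - 5)*(j^2 + j - 6) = (j - 5)*(j + 3)*(j - 2)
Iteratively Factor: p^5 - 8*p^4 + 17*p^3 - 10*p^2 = (p - 5)*(p^4 - 3*p^3 + 2*p^2) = p*(p - 5)*(p^3 - 3*p^2 + 2*p) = p^2*(p - 5)*(p^2 - 3*p + 2) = p^2*(p - 5)*(p - 1)*(p - 2)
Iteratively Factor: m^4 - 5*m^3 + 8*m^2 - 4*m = (m - 2)*(m^3 - 3*m^2 + 2*m) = (m - 2)^2*(m^2 - m) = (m - 2)^2*(m - 1)*(m)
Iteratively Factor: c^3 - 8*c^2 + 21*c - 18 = (c - 3)*(c^2 - 5*c + 6) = (c - 3)*(c - 2)*(c - 3)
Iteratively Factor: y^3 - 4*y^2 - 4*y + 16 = (y - 4)*(y^2 - 4) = (y - 4)*(y - 2)*(y + 2)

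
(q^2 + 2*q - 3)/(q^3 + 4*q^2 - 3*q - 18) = (q - 1)/(q^2 + q - 6)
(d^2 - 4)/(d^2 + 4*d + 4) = (d - 2)/(d + 2)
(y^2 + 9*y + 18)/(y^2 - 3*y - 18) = (y + 6)/(y - 6)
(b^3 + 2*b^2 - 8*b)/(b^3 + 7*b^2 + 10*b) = (b^2 + 2*b - 8)/(b^2 + 7*b + 10)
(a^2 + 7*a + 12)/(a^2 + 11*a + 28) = (a + 3)/(a + 7)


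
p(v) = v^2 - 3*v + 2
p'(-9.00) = -21.00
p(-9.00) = 110.00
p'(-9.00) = -21.00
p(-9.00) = 110.00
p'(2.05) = 1.10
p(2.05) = 0.05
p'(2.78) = 2.56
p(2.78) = 1.39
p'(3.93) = 4.86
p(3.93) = 5.65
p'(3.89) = 4.78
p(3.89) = 5.46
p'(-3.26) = -9.52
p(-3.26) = 22.41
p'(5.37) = 7.74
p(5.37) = 14.73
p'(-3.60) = -10.20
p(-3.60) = 25.76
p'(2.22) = 1.44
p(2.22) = 0.27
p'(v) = 2*v - 3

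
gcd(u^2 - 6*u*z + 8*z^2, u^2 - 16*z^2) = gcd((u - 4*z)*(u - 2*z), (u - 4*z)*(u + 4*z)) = -u + 4*z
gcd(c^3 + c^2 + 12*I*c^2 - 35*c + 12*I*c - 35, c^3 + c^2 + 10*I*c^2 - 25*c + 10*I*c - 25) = c^2 + c*(1 + 5*I) + 5*I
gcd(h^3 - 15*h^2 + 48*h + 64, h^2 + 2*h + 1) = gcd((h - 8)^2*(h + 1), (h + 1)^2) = h + 1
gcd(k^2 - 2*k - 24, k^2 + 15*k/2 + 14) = k + 4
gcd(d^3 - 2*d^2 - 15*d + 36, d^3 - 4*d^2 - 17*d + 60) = d^2 + d - 12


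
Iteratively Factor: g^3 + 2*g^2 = (g)*(g^2 + 2*g) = g*(g + 2)*(g)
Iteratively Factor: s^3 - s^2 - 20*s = (s - 5)*(s^2 + 4*s) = (s - 5)*(s + 4)*(s)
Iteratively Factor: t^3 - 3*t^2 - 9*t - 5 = (t + 1)*(t^2 - 4*t - 5) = (t + 1)^2*(t - 5)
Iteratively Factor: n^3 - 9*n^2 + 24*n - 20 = (n - 2)*(n^2 - 7*n + 10) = (n - 5)*(n - 2)*(n - 2)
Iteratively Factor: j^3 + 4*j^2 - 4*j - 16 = (j - 2)*(j^2 + 6*j + 8) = (j - 2)*(j + 2)*(j + 4)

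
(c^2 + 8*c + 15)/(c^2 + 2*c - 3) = (c + 5)/(c - 1)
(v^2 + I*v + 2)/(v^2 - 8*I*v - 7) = (v + 2*I)/(v - 7*I)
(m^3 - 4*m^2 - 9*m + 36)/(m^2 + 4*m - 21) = (m^2 - m - 12)/(m + 7)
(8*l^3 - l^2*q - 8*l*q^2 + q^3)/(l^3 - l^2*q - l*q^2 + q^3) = (-8*l + q)/(-l + q)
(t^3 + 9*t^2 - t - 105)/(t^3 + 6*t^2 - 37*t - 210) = (t - 3)/(t - 6)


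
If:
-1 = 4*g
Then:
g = -1/4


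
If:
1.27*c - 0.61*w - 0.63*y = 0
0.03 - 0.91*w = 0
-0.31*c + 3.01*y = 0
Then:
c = 0.02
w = 0.03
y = 0.00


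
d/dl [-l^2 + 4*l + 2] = 4 - 2*l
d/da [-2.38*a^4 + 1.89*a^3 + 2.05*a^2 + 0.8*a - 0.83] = -9.52*a^3 + 5.67*a^2 + 4.1*a + 0.8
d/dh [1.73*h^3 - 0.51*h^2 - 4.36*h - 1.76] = 5.19*h^2 - 1.02*h - 4.36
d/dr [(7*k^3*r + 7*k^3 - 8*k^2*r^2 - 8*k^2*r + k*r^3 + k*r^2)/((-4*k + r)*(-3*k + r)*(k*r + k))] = k*(-47*k^2 + 10*k*r + r^2)/(144*k^4 - 168*k^3*r + 73*k^2*r^2 - 14*k*r^3 + r^4)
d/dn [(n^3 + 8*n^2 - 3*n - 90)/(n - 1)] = (2*n^3 + 5*n^2 - 16*n + 93)/(n^2 - 2*n + 1)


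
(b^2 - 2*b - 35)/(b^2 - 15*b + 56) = (b + 5)/(b - 8)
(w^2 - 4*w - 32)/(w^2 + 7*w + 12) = (w - 8)/(w + 3)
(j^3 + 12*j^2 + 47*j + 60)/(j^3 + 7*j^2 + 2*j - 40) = (j + 3)/(j - 2)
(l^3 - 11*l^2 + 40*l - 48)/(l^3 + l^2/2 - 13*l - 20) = 2*(l^2 - 7*l + 12)/(2*l^2 + 9*l + 10)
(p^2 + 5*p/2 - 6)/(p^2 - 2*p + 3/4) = 2*(p + 4)/(2*p - 1)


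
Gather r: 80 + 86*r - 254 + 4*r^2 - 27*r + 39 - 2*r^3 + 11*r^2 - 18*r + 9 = -2*r^3 + 15*r^2 + 41*r - 126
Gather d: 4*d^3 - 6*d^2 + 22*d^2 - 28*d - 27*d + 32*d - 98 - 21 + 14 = 4*d^3 + 16*d^2 - 23*d - 105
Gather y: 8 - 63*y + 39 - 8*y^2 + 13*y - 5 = -8*y^2 - 50*y + 42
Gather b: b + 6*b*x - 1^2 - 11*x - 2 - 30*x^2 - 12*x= b*(6*x + 1) - 30*x^2 - 23*x - 3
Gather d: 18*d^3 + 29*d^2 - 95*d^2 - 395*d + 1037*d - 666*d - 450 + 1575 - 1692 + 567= 18*d^3 - 66*d^2 - 24*d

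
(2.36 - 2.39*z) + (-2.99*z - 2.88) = -5.38*z - 0.52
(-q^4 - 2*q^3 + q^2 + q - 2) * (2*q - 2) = -2*q^5 - 2*q^4 + 6*q^3 - 6*q + 4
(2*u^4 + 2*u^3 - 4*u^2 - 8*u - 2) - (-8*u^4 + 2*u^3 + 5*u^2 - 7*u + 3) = 10*u^4 - 9*u^2 - u - 5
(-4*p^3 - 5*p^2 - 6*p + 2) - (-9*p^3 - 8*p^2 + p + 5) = 5*p^3 + 3*p^2 - 7*p - 3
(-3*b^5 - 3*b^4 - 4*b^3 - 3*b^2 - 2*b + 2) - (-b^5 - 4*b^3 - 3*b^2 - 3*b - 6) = -2*b^5 - 3*b^4 + b + 8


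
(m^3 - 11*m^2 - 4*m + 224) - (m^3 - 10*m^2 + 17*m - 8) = -m^2 - 21*m + 232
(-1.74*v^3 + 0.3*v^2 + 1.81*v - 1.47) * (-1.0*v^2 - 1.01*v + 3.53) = 1.74*v^5 + 1.4574*v^4 - 8.2552*v^3 + 0.7009*v^2 + 7.874*v - 5.1891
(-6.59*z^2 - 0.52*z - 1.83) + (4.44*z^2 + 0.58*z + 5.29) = -2.15*z^2 + 0.0599999999999999*z + 3.46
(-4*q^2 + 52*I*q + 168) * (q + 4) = -4*q^3 - 16*q^2 + 52*I*q^2 + 168*q + 208*I*q + 672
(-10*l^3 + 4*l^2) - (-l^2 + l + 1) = -10*l^3 + 5*l^2 - l - 1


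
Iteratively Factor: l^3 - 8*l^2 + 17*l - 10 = (l - 5)*(l^2 - 3*l + 2) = (l - 5)*(l - 1)*(l - 2)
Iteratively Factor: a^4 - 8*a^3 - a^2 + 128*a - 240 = (a - 4)*(a^3 - 4*a^2 - 17*a + 60) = (a - 4)*(a - 3)*(a^2 - a - 20) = (a - 5)*(a - 4)*(a - 3)*(a + 4)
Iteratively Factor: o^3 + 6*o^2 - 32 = (o + 4)*(o^2 + 2*o - 8) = (o + 4)^2*(o - 2)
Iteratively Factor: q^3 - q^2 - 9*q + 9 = (q - 1)*(q^2 - 9) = (q - 3)*(q - 1)*(q + 3)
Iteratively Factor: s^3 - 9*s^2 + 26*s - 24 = (s - 4)*(s^2 - 5*s + 6) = (s - 4)*(s - 3)*(s - 2)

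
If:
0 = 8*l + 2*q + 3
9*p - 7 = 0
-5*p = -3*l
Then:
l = 35/27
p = 7/9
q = -361/54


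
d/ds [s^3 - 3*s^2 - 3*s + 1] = 3*s^2 - 6*s - 3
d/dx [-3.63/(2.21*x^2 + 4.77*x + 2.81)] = (16.0446*x + 17.3151)/(2.21*x^2 + 4.77*x + 2.81)^2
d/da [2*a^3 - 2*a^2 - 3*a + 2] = 6*a^2 - 4*a - 3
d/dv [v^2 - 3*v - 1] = 2*v - 3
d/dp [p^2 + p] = 2*p + 1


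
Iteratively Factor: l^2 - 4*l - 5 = (l - 5)*(l + 1)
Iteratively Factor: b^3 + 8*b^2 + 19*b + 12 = (b + 1)*(b^2 + 7*b + 12) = (b + 1)*(b + 4)*(b + 3)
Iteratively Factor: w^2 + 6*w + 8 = (w + 2)*(w + 4)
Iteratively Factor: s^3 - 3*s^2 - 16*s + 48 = (s - 4)*(s^2 + s - 12) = (s - 4)*(s + 4)*(s - 3)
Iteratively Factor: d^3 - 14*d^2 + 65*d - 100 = (d - 5)*(d^2 - 9*d + 20) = (d - 5)*(d - 4)*(d - 5)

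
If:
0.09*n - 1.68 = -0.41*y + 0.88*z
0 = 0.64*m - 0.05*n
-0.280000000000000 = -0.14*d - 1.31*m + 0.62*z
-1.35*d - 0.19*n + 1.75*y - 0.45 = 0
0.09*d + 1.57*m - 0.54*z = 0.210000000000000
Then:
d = 10.87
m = 0.73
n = 9.34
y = 9.65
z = 3.54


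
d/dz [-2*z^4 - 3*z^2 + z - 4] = -8*z^3 - 6*z + 1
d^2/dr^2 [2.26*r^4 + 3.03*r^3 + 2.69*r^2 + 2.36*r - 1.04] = 27.12*r^2 + 18.18*r + 5.38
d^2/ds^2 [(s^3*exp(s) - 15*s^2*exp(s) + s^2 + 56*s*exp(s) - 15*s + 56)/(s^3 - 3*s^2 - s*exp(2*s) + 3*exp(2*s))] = (2*(-(3*s^2 - 2*s*exp(2*s) - 6*s + 5*exp(2*s))*(s^3*exp(s) - 12*s^2*exp(s) + 26*s*exp(s) + 2*s + 56*exp(s) - 15) + (2*s*exp(2*s) - 3*s - 4*exp(2*s) + 3)*(s^3*exp(s) - 15*s^2*exp(s) + s^2 + 56*s*exp(s) - 15*s + 56))*(s^3 - 3*s^2 - s*exp(2*s) + 3*exp(2*s)) + 2*(3*s^2 - 2*s*exp(2*s) - 6*s + 5*exp(2*s))^2*(s^3*exp(s) - 15*s^2*exp(s) + s^2 + 56*s*exp(s) - 15*s + 56) + (s^3 - 3*s^2 - s*exp(2*s) + 3*exp(2*s))^2*(s^3*exp(s) - 9*s^2*exp(s) + 2*s*exp(s) + 82*exp(s) + 2))/(s^3 - 3*s^2 - s*exp(2*s) + 3*exp(2*s))^3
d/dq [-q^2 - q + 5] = -2*q - 1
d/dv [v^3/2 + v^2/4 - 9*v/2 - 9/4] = 3*v^2/2 + v/2 - 9/2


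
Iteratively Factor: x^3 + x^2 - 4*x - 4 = (x - 2)*(x^2 + 3*x + 2) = (x - 2)*(x + 2)*(x + 1)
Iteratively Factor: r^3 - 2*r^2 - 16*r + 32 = (r - 2)*(r^2 - 16) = (r - 4)*(r - 2)*(r + 4)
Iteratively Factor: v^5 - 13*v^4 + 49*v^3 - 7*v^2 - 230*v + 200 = (v - 1)*(v^4 - 12*v^3 + 37*v^2 + 30*v - 200) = (v - 5)*(v - 1)*(v^3 - 7*v^2 + 2*v + 40) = (v - 5)*(v - 1)*(v + 2)*(v^2 - 9*v + 20) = (v - 5)*(v - 4)*(v - 1)*(v + 2)*(v - 5)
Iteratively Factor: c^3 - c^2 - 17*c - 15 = (c - 5)*(c^2 + 4*c + 3) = (c - 5)*(c + 3)*(c + 1)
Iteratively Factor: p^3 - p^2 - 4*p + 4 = (p + 2)*(p^2 - 3*p + 2) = (p - 1)*(p + 2)*(p - 2)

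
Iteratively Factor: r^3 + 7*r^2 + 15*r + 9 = (r + 3)*(r^2 + 4*r + 3) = (r + 3)^2*(r + 1)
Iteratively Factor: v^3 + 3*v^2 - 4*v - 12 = (v + 3)*(v^2 - 4) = (v + 2)*(v + 3)*(v - 2)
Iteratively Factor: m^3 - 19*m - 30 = (m + 3)*(m^2 - 3*m - 10) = (m - 5)*(m + 3)*(m + 2)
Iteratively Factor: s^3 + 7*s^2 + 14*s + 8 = (s + 4)*(s^2 + 3*s + 2) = (s + 1)*(s + 4)*(s + 2)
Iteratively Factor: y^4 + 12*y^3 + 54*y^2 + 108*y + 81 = (y + 3)*(y^3 + 9*y^2 + 27*y + 27) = (y + 3)^2*(y^2 + 6*y + 9) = (y + 3)^3*(y + 3)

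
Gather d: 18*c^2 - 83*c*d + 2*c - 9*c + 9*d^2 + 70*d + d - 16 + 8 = 18*c^2 - 7*c + 9*d^2 + d*(71 - 83*c) - 8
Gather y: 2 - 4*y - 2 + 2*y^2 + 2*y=2*y^2 - 2*y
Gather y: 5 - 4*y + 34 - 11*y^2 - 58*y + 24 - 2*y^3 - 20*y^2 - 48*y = -2*y^3 - 31*y^2 - 110*y + 63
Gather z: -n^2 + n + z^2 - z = -n^2 + n + z^2 - z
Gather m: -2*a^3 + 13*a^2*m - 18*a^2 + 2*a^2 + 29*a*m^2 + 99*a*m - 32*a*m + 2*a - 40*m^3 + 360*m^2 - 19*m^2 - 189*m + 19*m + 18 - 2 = -2*a^3 - 16*a^2 + 2*a - 40*m^3 + m^2*(29*a + 341) + m*(13*a^2 + 67*a - 170) + 16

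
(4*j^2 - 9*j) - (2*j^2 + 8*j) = 2*j^2 - 17*j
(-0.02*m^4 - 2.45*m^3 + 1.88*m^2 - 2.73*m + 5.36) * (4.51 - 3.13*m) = 0.0626*m^5 + 7.5783*m^4 - 16.9339*m^3 + 17.0237*m^2 - 29.0891*m + 24.1736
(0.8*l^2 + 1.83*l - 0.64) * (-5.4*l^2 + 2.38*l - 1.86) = -4.32*l^4 - 7.978*l^3 + 6.3234*l^2 - 4.927*l + 1.1904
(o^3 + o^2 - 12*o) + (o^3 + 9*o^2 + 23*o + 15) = 2*o^3 + 10*o^2 + 11*o + 15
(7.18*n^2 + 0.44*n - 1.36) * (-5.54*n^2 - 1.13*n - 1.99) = -39.7772*n^4 - 10.551*n^3 - 7.251*n^2 + 0.6612*n + 2.7064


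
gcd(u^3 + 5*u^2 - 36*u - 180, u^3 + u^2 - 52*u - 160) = u + 5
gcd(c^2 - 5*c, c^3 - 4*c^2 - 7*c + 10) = c - 5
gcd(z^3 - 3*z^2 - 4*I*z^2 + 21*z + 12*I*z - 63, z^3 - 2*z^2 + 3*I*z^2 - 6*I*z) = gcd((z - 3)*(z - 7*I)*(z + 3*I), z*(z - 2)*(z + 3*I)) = z + 3*I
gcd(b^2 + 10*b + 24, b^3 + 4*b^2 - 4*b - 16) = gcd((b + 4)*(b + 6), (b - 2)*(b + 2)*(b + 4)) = b + 4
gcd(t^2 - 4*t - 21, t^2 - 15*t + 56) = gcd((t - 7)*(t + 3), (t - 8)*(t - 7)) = t - 7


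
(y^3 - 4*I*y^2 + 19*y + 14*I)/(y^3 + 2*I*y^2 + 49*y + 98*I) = (y + I)/(y + 7*I)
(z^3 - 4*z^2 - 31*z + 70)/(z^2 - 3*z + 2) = (z^2 - 2*z - 35)/(z - 1)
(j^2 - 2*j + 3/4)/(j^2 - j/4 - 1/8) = 2*(2*j - 3)/(4*j + 1)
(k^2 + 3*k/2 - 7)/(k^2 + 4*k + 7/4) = 2*(k - 2)/(2*k + 1)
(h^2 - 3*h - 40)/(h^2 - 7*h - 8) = (h + 5)/(h + 1)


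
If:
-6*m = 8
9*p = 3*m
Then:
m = -4/3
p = -4/9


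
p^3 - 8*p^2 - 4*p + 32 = (p - 8)*(p - 2)*(p + 2)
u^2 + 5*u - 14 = (u - 2)*(u + 7)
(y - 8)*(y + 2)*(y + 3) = y^3 - 3*y^2 - 34*y - 48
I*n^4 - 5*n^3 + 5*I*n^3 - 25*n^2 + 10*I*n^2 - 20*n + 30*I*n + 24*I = (n + 4)*(n - I)*(n + 6*I)*(I*n + I)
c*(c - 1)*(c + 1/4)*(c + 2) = c^4 + 5*c^3/4 - 7*c^2/4 - c/2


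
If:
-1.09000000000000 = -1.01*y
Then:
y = 1.08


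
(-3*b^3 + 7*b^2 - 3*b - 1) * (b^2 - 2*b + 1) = -3*b^5 + 13*b^4 - 20*b^3 + 12*b^2 - b - 1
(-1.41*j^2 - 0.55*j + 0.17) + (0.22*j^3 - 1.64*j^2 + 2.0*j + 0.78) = 0.22*j^3 - 3.05*j^2 + 1.45*j + 0.95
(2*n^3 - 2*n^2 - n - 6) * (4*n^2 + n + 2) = 8*n^5 - 6*n^4 - 2*n^3 - 29*n^2 - 8*n - 12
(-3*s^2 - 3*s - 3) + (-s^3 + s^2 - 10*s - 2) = -s^3 - 2*s^2 - 13*s - 5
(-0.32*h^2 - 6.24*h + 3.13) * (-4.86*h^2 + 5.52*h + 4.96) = 1.5552*h^4 + 28.56*h^3 - 51.2438*h^2 - 13.6728*h + 15.5248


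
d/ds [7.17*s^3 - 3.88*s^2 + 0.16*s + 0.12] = 21.51*s^2 - 7.76*s + 0.16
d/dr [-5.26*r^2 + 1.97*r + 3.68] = 1.97 - 10.52*r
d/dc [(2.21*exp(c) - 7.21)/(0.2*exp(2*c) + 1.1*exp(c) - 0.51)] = (-0.442*exp(2*c) + 2.884*exp(c) + 6.8039)*exp(c)/(0.04*exp(4*c) + 0.44*exp(3*c) + 1.006*exp(2*c) - 1.122*exp(c) + 0.2601)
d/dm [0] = 0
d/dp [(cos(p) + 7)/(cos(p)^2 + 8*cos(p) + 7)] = sin(p)/(cos(p) + 1)^2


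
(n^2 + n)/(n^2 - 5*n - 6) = n/(n - 6)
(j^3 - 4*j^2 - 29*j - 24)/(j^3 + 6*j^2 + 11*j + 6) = (j - 8)/(j + 2)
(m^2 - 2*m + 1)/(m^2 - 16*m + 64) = (m^2 - 2*m + 1)/(m^2 - 16*m + 64)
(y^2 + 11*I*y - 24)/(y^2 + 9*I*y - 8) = (y + 3*I)/(y + I)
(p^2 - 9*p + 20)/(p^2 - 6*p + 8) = (p - 5)/(p - 2)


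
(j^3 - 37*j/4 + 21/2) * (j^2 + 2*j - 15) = j^5 + 2*j^4 - 97*j^3/4 - 8*j^2 + 639*j/4 - 315/2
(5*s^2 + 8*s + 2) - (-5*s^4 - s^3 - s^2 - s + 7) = 5*s^4 + s^3 + 6*s^2 + 9*s - 5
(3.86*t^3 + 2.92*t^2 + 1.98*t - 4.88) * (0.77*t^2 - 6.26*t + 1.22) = 2.9722*t^5 - 21.9152*t^4 - 12.0454*t^3 - 12.59*t^2 + 32.9644*t - 5.9536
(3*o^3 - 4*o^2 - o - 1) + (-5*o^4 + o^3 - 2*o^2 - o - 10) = -5*o^4 + 4*o^3 - 6*o^2 - 2*o - 11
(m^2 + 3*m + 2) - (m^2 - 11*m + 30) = 14*m - 28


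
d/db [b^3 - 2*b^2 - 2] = b*(3*b - 4)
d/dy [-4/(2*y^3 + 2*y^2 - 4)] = 2*y*(3*y + 2)/(y^3 + y^2 - 2)^2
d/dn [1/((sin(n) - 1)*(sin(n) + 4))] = -(2*sin(n) + 3)*cos(n)/((sin(n) - 1)^2*(sin(n) + 4)^2)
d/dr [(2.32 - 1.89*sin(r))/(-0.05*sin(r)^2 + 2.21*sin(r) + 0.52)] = (-0.0945*sin(r)^2 + 0.232*sin(r) - 6.11)*cos(r)/(0.0025*sin(r)^4 - 0.221*sin(r)^3 + 4.8321*sin(r)^2 + 2.2984*sin(r) + 0.2704)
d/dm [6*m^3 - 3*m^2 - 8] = 6*m*(3*m - 1)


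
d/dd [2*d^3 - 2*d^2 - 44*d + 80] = 6*d^2 - 4*d - 44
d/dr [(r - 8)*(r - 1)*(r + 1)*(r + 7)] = 4*r^3 - 3*r^2 - 114*r + 1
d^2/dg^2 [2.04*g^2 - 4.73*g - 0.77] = 4.08000000000000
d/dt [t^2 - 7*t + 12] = 2*t - 7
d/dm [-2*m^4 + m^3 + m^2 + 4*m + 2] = -8*m^3 + 3*m^2 + 2*m + 4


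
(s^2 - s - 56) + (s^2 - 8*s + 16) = 2*s^2 - 9*s - 40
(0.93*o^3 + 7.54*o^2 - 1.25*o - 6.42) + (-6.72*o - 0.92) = 0.93*o^3 + 7.54*o^2 - 7.97*o - 7.34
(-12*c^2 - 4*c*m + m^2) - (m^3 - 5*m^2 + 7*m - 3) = -12*c^2 - 4*c*m - m^3 + 6*m^2 - 7*m + 3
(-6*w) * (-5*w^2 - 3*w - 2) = 30*w^3 + 18*w^2 + 12*w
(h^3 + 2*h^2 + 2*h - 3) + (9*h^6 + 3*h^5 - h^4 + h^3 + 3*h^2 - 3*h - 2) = 9*h^6 + 3*h^5 - h^4 + 2*h^3 + 5*h^2 - h - 5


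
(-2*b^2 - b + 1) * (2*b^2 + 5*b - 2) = -4*b^4 - 12*b^3 + b^2 + 7*b - 2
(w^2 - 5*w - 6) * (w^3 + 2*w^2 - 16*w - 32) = w^5 - 3*w^4 - 32*w^3 + 36*w^2 + 256*w + 192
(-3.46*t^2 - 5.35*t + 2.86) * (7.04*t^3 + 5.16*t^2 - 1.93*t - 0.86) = -24.3584*t^5 - 55.5176*t^4 - 0.793799999999999*t^3 + 28.0587*t^2 - 0.918799999999999*t - 2.4596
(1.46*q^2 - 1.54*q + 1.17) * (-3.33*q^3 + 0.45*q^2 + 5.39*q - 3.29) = -4.8618*q^5 + 5.7852*q^4 + 3.2803*q^3 - 12.5775*q^2 + 11.3729*q - 3.8493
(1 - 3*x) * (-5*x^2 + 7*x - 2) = 15*x^3 - 26*x^2 + 13*x - 2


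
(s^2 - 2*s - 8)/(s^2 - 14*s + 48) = (s^2 - 2*s - 8)/(s^2 - 14*s + 48)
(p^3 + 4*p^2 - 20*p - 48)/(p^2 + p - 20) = (p^2 + 8*p + 12)/(p + 5)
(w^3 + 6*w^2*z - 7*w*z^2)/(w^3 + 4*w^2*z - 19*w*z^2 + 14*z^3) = w/(w - 2*z)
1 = 1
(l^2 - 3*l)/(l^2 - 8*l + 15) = l/(l - 5)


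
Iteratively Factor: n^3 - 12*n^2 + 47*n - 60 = (n - 5)*(n^2 - 7*n + 12) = (n - 5)*(n - 4)*(n - 3)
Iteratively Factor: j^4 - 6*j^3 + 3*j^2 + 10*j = (j)*(j^3 - 6*j^2 + 3*j + 10) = j*(j + 1)*(j^2 - 7*j + 10) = j*(j - 2)*(j + 1)*(j - 5)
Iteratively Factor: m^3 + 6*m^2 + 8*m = (m + 4)*(m^2 + 2*m) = m*(m + 4)*(m + 2)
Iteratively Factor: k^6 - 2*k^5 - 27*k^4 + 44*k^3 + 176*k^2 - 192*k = (k - 4)*(k^5 + 2*k^4 - 19*k^3 - 32*k^2 + 48*k) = (k - 4)*(k + 4)*(k^4 - 2*k^3 - 11*k^2 + 12*k) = (k - 4)*(k + 3)*(k + 4)*(k^3 - 5*k^2 + 4*k) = (k - 4)^2*(k + 3)*(k + 4)*(k^2 - k) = (k - 4)^2*(k - 1)*(k + 3)*(k + 4)*(k)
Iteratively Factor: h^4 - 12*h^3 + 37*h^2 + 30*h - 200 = (h - 5)*(h^3 - 7*h^2 + 2*h + 40) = (h - 5)^2*(h^2 - 2*h - 8) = (h - 5)^2*(h + 2)*(h - 4)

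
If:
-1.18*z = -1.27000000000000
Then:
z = 1.08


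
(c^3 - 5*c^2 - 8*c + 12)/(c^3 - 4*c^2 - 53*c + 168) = (c^3 - 5*c^2 - 8*c + 12)/(c^3 - 4*c^2 - 53*c + 168)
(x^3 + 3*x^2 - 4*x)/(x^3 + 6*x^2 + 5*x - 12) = x/(x + 3)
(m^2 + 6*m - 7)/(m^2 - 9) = (m^2 + 6*m - 7)/(m^2 - 9)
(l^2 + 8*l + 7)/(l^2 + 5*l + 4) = (l + 7)/(l + 4)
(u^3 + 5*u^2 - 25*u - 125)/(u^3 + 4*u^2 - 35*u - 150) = (u - 5)/(u - 6)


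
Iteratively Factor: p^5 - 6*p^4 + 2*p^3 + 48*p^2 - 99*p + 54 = (p - 2)*(p^4 - 4*p^3 - 6*p^2 + 36*p - 27) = (p - 3)*(p - 2)*(p^3 - p^2 - 9*p + 9) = (p - 3)*(p - 2)*(p - 1)*(p^2 - 9) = (p - 3)*(p - 2)*(p - 1)*(p + 3)*(p - 3)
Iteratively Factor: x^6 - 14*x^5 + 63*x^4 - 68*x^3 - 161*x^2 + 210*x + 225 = (x - 3)*(x^5 - 11*x^4 + 30*x^3 + 22*x^2 - 95*x - 75) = (x - 3)*(x + 1)*(x^4 - 12*x^3 + 42*x^2 - 20*x - 75) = (x - 3)^2*(x + 1)*(x^3 - 9*x^2 + 15*x + 25) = (x - 5)*(x - 3)^2*(x + 1)*(x^2 - 4*x - 5) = (x - 5)^2*(x - 3)^2*(x + 1)*(x + 1)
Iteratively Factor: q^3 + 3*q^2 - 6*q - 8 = (q - 2)*(q^2 + 5*q + 4) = (q - 2)*(q + 1)*(q + 4)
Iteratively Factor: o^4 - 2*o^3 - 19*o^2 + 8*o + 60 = (o + 2)*(o^3 - 4*o^2 - 11*o + 30) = (o - 2)*(o + 2)*(o^2 - 2*o - 15) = (o - 2)*(o + 2)*(o + 3)*(o - 5)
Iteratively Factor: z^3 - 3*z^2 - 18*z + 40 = (z - 5)*(z^2 + 2*z - 8) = (z - 5)*(z - 2)*(z + 4)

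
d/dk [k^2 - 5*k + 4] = 2*k - 5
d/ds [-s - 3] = -1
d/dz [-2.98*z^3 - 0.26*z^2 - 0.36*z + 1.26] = -8.94*z^2 - 0.52*z - 0.36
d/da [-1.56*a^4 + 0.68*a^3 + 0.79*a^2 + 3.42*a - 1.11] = -6.24*a^3 + 2.04*a^2 + 1.58*a + 3.42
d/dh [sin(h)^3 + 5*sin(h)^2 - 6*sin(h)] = (3*sin(h)^2 + 10*sin(h) - 6)*cos(h)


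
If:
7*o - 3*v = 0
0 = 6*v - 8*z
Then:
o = 4*z/7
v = 4*z/3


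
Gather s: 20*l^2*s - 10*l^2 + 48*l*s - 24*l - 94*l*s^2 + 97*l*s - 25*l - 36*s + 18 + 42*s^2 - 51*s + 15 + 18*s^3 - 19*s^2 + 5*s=-10*l^2 - 49*l + 18*s^3 + s^2*(23 - 94*l) + s*(20*l^2 + 145*l - 82) + 33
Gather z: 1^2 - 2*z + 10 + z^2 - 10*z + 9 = z^2 - 12*z + 20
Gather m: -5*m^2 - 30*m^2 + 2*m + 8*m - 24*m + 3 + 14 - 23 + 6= -35*m^2 - 14*m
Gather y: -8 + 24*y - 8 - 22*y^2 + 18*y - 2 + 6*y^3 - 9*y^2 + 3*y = 6*y^3 - 31*y^2 + 45*y - 18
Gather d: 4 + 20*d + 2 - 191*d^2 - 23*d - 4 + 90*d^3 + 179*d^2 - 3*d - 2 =90*d^3 - 12*d^2 - 6*d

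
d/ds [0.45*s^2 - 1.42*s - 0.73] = 0.9*s - 1.42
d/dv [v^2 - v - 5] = 2*v - 1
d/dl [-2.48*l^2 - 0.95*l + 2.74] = -4.96*l - 0.95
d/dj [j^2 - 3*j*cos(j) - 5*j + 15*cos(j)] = 3*j*sin(j) + 2*j - 15*sin(j) - 3*cos(j) - 5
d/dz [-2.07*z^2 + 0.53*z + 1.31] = 0.53 - 4.14*z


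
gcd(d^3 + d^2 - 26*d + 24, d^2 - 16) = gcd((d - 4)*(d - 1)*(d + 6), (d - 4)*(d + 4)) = d - 4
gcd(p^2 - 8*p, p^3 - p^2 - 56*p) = p^2 - 8*p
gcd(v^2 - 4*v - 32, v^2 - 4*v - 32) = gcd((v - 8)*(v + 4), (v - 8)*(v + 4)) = v^2 - 4*v - 32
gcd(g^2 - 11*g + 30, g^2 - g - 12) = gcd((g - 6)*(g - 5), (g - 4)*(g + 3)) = 1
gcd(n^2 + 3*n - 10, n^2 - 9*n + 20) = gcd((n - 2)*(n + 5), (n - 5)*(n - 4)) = 1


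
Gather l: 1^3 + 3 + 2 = 6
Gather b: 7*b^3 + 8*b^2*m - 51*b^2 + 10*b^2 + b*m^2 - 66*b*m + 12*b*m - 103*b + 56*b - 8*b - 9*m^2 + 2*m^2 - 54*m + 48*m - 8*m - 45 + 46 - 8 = 7*b^3 + b^2*(8*m - 41) + b*(m^2 - 54*m - 55) - 7*m^2 - 14*m - 7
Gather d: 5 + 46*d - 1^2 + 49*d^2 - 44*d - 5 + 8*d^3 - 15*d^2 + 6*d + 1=8*d^3 + 34*d^2 + 8*d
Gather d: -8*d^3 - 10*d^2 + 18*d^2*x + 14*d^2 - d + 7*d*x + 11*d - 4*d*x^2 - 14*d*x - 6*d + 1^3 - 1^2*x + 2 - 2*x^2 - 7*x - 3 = -8*d^3 + d^2*(18*x + 4) + d*(-4*x^2 - 7*x + 4) - 2*x^2 - 8*x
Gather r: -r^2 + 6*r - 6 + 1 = -r^2 + 6*r - 5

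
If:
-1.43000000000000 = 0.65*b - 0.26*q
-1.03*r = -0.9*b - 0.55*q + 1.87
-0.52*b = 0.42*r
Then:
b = -0.33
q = 4.69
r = 0.40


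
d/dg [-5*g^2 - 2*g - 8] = -10*g - 2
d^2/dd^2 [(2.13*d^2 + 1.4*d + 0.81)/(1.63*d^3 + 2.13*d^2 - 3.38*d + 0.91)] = (11.318394*d^6 + 22.31796*d^5 + 125.39916*d^4 + 59.562902*d^3 - 54.417264*d^2 - 58.479642*d + 27.507428)/(4.330747*d^9 + 16.977591*d^8 - 4.755525*d^7 - 53.493198*d^6 + 28.817724*d^5 + 55.306329*d^4 - 73.873787*d^3 + 36.480171*d^2 - 8.396934*d + 0.753571)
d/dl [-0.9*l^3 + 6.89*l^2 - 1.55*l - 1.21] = -2.7*l^2 + 13.78*l - 1.55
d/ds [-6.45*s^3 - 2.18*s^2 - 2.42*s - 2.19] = -19.35*s^2 - 4.36*s - 2.42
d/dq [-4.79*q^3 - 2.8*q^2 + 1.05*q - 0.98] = -14.37*q^2 - 5.6*q + 1.05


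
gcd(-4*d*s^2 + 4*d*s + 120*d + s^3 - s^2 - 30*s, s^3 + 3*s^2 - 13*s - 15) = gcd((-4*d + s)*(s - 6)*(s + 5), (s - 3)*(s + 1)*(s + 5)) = s + 5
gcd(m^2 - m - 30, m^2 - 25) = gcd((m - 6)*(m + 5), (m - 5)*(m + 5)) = m + 5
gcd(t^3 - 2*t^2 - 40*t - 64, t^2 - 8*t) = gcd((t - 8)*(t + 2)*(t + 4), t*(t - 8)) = t - 8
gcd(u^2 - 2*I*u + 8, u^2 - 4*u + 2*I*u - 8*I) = u + 2*I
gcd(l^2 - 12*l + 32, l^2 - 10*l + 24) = l - 4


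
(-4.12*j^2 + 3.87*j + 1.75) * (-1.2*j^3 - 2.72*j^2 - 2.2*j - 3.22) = 4.944*j^5 + 6.5624*j^4 - 3.5624*j^3 - 0.00760000000000005*j^2 - 16.3114*j - 5.635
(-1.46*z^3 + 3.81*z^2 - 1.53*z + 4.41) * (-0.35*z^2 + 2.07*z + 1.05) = 0.511*z^5 - 4.3557*z^4 + 6.8892*z^3 - 0.710099999999999*z^2 + 7.5222*z + 4.6305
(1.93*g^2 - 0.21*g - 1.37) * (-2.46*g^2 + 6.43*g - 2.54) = -4.7478*g^4 + 12.9265*g^3 - 2.8823*g^2 - 8.2757*g + 3.4798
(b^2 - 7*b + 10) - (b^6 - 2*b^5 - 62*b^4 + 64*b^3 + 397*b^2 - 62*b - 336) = -b^6 + 2*b^5 + 62*b^4 - 64*b^3 - 396*b^2 + 55*b + 346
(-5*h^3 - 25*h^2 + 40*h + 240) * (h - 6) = -5*h^4 + 5*h^3 + 190*h^2 - 1440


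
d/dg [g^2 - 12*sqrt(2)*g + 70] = 2*g - 12*sqrt(2)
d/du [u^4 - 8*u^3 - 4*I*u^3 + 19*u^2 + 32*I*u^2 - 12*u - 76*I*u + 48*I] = 4*u^3 + u^2*(-24 - 12*I) + u*(38 + 64*I) - 12 - 76*I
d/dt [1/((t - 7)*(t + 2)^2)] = ((7 - t)*(t + 2) - 2*(t - 7)^2)/((t - 7)^3*(t + 2)^3)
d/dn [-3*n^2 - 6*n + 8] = -6*n - 6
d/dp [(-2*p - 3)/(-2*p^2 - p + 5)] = (4*p^2 + 2*p - (2*p + 3)*(4*p + 1) - 10)/(2*p^2 + p - 5)^2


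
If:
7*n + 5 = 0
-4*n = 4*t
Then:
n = -5/7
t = 5/7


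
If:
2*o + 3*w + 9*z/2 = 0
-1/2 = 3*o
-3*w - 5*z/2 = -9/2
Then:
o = -1/6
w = 233/72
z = -25/12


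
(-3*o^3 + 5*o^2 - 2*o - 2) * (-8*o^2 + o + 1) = 24*o^5 - 43*o^4 + 18*o^3 + 19*o^2 - 4*o - 2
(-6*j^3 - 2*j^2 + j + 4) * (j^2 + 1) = -6*j^5 - 2*j^4 - 5*j^3 + 2*j^2 + j + 4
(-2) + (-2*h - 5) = -2*h - 7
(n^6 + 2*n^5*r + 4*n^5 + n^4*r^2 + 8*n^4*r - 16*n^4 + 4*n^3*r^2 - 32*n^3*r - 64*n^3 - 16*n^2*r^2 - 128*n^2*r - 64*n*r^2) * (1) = n^6 + 2*n^5*r + 4*n^5 + n^4*r^2 + 8*n^4*r - 16*n^4 + 4*n^3*r^2 - 32*n^3*r - 64*n^3 - 16*n^2*r^2 - 128*n^2*r - 64*n*r^2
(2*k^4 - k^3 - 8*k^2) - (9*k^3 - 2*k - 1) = 2*k^4 - 10*k^3 - 8*k^2 + 2*k + 1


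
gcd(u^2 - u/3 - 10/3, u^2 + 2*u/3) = 1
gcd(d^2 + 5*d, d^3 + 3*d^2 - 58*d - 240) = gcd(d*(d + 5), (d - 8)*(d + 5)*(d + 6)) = d + 5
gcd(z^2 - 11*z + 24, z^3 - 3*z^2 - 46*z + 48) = z - 8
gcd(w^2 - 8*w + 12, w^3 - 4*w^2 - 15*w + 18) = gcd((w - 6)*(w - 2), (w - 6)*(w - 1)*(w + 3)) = w - 6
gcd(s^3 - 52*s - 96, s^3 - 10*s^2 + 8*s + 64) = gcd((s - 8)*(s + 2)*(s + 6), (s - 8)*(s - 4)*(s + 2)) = s^2 - 6*s - 16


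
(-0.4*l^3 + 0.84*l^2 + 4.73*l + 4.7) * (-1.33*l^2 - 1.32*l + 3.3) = 0.532*l^5 - 0.5892*l^4 - 8.7197*l^3 - 9.7226*l^2 + 9.405*l + 15.51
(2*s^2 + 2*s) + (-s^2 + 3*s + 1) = s^2 + 5*s + 1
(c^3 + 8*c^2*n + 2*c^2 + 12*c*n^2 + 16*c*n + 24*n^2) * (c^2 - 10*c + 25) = c^5 + 8*c^4*n - 8*c^4 + 12*c^3*n^2 - 64*c^3*n + 5*c^3 - 96*c^2*n^2 + 40*c^2*n + 50*c^2 + 60*c*n^2 + 400*c*n + 600*n^2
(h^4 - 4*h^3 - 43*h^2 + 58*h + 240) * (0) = 0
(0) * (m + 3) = 0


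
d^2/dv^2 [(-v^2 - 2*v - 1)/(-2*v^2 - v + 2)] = 2*(6*v^3 + 24*v^2 + 30*v + 13)/(8*v^6 + 12*v^5 - 18*v^4 - 23*v^3 + 18*v^2 + 12*v - 8)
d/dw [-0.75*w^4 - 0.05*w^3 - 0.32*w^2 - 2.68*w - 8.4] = -3.0*w^3 - 0.15*w^2 - 0.64*w - 2.68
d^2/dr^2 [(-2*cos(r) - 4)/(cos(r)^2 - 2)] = 2*(-8*(cos(r) + 2)*sin(r)^2*cos(r)^2 + (cos(r)^2 - 2)^2*cos(r) - 2*(cos(r)^2 - 2)*(2*cos(2*r) + cos(3*r)))/(cos(r)^2 - 2)^3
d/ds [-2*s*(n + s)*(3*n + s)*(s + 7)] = -12*n^2*s - 42*n^2 - 24*n*s^2 - 112*n*s - 8*s^3 - 42*s^2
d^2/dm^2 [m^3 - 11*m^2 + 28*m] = 6*m - 22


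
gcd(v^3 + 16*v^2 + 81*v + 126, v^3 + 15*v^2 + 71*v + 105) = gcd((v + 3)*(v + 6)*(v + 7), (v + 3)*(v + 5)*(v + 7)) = v^2 + 10*v + 21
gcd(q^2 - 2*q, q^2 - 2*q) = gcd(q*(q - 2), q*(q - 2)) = q^2 - 2*q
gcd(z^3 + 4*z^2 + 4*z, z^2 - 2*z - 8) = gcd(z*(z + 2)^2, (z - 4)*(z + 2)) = z + 2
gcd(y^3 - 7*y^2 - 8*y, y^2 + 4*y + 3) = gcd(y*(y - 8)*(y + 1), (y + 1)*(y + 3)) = y + 1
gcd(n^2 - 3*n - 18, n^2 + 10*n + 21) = n + 3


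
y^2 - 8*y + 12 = (y - 6)*(y - 2)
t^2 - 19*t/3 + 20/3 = (t - 5)*(t - 4/3)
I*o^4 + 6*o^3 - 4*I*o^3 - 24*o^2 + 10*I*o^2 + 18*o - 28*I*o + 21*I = (o - 3)*(o - 7*I)*(o + I)*(I*o - I)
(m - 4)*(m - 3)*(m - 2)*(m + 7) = m^4 - 2*m^3 - 37*m^2 + 158*m - 168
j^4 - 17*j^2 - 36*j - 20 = (j - 5)*(j + 1)*(j + 2)^2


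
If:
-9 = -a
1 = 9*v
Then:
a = 9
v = 1/9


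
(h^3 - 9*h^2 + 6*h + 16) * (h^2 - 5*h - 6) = h^5 - 14*h^4 + 45*h^3 + 40*h^2 - 116*h - 96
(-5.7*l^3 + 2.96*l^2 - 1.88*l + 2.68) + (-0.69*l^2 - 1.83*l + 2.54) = -5.7*l^3 + 2.27*l^2 - 3.71*l + 5.22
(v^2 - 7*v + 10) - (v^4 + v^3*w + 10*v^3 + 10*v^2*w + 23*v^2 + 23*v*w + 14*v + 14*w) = -v^4 - v^3*w - 10*v^3 - 10*v^2*w - 22*v^2 - 23*v*w - 21*v - 14*w + 10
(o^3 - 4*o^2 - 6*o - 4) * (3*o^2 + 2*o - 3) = 3*o^5 - 10*o^4 - 29*o^3 - 12*o^2 + 10*o + 12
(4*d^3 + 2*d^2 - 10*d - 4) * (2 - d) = -4*d^4 + 6*d^3 + 14*d^2 - 16*d - 8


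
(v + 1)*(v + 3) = v^2 + 4*v + 3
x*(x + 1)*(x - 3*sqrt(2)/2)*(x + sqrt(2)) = x^4 - sqrt(2)*x^3/2 + x^3 - 3*x^2 - sqrt(2)*x^2/2 - 3*x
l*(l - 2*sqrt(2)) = l^2 - 2*sqrt(2)*l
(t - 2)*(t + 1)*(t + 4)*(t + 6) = t^4 + 9*t^3 + 12*t^2 - 44*t - 48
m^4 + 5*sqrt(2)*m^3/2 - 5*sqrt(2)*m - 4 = (m - sqrt(2))*(m + sqrt(2)/2)*(m + sqrt(2))*(m + 2*sqrt(2))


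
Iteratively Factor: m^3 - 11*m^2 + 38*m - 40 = (m - 2)*(m^2 - 9*m + 20) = (m - 4)*(m - 2)*(m - 5)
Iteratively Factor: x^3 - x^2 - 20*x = (x + 4)*(x^2 - 5*x) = x*(x + 4)*(x - 5)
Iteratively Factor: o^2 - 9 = (o + 3)*(o - 3)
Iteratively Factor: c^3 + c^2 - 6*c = (c - 2)*(c^2 + 3*c) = (c - 2)*(c + 3)*(c)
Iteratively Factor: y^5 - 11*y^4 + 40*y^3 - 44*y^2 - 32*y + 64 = (y - 2)*(y^4 - 9*y^3 + 22*y^2 - 32) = (y - 4)*(y - 2)*(y^3 - 5*y^2 + 2*y + 8) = (y - 4)*(y - 2)*(y + 1)*(y^2 - 6*y + 8) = (y - 4)^2*(y - 2)*(y + 1)*(y - 2)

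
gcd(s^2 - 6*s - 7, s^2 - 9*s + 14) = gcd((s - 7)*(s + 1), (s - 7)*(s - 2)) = s - 7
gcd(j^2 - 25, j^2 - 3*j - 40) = j + 5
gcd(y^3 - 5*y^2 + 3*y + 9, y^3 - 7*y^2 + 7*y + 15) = y^2 - 2*y - 3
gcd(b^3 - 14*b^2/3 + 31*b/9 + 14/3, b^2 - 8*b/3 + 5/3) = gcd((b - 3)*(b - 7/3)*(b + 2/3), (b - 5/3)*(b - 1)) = 1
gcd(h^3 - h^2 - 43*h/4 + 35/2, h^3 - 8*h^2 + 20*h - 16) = h - 2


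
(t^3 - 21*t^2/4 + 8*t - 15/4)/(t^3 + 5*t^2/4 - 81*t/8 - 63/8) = 2*(4*t^2 - 9*t + 5)/(8*t^2 + 34*t + 21)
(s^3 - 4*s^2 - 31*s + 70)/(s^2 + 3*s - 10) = s - 7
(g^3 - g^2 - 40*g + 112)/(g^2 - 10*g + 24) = (g^2 + 3*g - 28)/(g - 6)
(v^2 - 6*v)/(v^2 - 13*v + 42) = v/(v - 7)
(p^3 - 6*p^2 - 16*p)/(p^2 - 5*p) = (p^2 - 6*p - 16)/(p - 5)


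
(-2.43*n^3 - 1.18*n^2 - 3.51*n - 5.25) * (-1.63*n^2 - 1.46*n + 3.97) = 3.9609*n^5 + 5.4712*n^4 - 2.203*n^3 + 8.9975*n^2 - 6.2697*n - 20.8425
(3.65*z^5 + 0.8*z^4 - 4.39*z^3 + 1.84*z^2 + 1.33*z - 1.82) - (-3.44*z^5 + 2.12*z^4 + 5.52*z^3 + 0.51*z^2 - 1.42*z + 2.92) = 7.09*z^5 - 1.32*z^4 - 9.91*z^3 + 1.33*z^2 + 2.75*z - 4.74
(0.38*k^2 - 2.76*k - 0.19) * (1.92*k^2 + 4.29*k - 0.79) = 0.7296*k^4 - 3.669*k^3 - 12.5054*k^2 + 1.3653*k + 0.1501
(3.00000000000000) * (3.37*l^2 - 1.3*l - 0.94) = 10.11*l^2 - 3.9*l - 2.82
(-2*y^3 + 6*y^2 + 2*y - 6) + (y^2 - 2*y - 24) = -2*y^3 + 7*y^2 - 30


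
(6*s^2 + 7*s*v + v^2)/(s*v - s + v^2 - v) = (6*s + v)/(v - 1)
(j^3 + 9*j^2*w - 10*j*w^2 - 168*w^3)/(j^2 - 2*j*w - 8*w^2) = (j^2 + 13*j*w + 42*w^2)/(j + 2*w)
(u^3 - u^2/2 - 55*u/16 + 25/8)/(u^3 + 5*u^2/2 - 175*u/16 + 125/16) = (u + 2)/(u + 5)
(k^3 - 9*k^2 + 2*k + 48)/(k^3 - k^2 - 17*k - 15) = (-k^3 + 9*k^2 - 2*k - 48)/(-k^3 + k^2 + 17*k + 15)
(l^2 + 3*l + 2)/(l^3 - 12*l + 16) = (l^2 + 3*l + 2)/(l^3 - 12*l + 16)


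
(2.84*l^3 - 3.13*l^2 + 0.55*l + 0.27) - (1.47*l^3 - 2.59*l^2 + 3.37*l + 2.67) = 1.37*l^3 - 0.54*l^2 - 2.82*l - 2.4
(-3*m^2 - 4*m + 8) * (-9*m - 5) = 27*m^3 + 51*m^2 - 52*m - 40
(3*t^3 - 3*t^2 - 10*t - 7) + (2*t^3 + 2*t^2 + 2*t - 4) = 5*t^3 - t^2 - 8*t - 11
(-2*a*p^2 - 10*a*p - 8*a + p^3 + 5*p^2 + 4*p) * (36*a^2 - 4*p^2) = -72*a^3*p^2 - 360*a^3*p - 288*a^3 + 36*a^2*p^3 + 180*a^2*p^2 + 144*a^2*p + 8*a*p^4 + 40*a*p^3 + 32*a*p^2 - 4*p^5 - 20*p^4 - 16*p^3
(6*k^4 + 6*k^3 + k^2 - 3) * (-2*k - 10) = -12*k^5 - 72*k^4 - 62*k^3 - 10*k^2 + 6*k + 30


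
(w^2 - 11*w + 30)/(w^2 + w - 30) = (w - 6)/(w + 6)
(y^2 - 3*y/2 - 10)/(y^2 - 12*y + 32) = (y + 5/2)/(y - 8)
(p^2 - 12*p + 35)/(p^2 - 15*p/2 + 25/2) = 2*(p - 7)/(2*p - 5)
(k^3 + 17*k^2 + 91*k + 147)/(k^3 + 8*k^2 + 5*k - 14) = (k^2 + 10*k + 21)/(k^2 + k - 2)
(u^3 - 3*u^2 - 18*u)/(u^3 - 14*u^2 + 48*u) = (u + 3)/(u - 8)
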